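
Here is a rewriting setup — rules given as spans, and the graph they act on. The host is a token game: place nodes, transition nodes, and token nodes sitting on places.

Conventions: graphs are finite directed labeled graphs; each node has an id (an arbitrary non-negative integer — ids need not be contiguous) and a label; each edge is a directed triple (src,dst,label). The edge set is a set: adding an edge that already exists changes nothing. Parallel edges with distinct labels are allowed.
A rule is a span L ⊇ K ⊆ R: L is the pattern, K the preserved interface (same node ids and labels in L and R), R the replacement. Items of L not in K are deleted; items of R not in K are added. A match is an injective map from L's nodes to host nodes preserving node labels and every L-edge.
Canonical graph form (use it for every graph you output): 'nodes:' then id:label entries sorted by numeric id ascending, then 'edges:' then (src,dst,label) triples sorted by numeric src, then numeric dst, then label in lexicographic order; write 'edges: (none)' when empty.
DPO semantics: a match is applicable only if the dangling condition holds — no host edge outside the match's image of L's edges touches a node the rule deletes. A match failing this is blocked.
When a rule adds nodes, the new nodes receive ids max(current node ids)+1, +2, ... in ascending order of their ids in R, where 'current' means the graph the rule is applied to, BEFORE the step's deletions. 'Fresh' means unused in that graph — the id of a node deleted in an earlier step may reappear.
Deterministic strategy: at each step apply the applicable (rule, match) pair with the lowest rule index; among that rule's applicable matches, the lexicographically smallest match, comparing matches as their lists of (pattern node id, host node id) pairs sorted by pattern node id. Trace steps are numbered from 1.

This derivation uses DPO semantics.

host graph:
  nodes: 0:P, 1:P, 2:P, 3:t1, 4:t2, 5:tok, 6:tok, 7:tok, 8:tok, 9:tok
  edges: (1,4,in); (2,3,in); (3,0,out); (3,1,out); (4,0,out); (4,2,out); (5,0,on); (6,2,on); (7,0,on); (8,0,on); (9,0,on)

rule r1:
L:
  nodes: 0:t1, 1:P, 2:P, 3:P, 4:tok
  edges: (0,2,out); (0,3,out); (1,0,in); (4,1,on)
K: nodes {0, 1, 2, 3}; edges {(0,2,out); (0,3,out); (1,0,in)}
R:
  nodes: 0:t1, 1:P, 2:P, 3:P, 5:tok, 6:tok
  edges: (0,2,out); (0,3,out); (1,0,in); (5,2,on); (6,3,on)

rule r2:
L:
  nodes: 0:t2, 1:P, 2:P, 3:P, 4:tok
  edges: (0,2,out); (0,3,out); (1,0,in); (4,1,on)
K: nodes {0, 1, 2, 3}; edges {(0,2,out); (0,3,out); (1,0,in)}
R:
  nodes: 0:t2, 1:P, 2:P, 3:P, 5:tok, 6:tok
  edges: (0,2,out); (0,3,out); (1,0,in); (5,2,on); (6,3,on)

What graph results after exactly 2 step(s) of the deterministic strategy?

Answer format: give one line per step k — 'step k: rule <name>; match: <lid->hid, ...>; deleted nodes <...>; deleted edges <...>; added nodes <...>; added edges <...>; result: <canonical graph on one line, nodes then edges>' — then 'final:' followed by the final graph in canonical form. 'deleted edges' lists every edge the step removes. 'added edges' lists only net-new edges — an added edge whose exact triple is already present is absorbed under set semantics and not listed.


step 1: rule r1; match: 0->3, 1->2, 2->0, 3->1, 4->6; deleted nodes 6; deleted edges (6,2,on); added nodes 10, 11; added edges (10,0,on); (11,1,on); result: nodes: 0:P, 1:P, 2:P, 3:t1, 4:t2, 5:tok, 7:tok, 8:tok, 9:tok, 10:tok, 11:tok edges: (1,4,in); (2,3,in); (3,0,out); (3,1,out); (4,0,out); (4,2,out); (5,0,on); (7,0,on); (8,0,on); (9,0,on); (10,0,on); (11,1,on)
step 2: rule r2; match: 0->4, 1->1, 2->0, 3->2, 4->11; deleted nodes 11; deleted edges (11,1,on); added nodes 12, 13; added edges (12,0,on); (13,2,on); result: nodes: 0:P, 1:P, 2:P, 3:t1, 4:t2, 5:tok, 7:tok, 8:tok, 9:tok, 10:tok, 12:tok, 13:tok edges: (1,4,in); (2,3,in); (3,0,out); (3,1,out); (4,0,out); (4,2,out); (5,0,on); (7,0,on); (8,0,on); (9,0,on); (10,0,on); (12,0,on); (13,2,on)
final:
nodes: 0:P, 1:P, 2:P, 3:t1, 4:t2, 5:tok, 7:tok, 8:tok, 9:tok, 10:tok, 12:tok, 13:tok
edges: (1,4,in); (2,3,in); (3,0,out); (3,1,out); (4,0,out); (4,2,out); (5,0,on); (7,0,on); (8,0,on); (9,0,on); (10,0,on); (12,0,on); (13,2,on)


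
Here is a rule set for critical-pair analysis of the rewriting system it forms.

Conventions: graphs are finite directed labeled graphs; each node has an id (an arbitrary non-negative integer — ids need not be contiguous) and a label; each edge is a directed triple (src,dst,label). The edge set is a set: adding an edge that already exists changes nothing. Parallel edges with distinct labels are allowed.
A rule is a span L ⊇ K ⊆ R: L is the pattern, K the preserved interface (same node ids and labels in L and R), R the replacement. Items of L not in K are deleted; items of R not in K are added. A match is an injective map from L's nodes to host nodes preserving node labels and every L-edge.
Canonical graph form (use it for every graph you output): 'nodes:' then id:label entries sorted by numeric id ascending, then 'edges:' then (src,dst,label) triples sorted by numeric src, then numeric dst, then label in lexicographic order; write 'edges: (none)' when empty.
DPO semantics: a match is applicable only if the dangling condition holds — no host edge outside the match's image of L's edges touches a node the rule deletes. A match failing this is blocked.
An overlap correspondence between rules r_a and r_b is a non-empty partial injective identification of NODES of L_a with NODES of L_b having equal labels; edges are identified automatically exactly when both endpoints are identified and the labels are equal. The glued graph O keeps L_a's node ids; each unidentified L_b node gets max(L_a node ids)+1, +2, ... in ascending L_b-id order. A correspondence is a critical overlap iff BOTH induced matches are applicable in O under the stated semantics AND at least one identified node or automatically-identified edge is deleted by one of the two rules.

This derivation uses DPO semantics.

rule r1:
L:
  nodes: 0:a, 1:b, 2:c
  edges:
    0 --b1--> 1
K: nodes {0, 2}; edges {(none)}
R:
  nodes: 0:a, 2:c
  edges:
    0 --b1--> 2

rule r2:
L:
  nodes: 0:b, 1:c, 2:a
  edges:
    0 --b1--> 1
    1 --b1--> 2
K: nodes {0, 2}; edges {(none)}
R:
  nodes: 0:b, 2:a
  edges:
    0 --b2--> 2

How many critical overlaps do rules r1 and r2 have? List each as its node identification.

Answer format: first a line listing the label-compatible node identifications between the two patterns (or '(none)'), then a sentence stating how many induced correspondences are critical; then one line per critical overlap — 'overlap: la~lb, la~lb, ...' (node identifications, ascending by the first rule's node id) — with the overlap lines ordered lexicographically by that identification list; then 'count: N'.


label-compatible node identifications between L(r1) and L(r2): 0~2, 1~0, 2~1
2 of the induced correspondences are critical overlaps of r1 and r2.
overlap: 0~2, 2~1
overlap: 2~1
count: 2


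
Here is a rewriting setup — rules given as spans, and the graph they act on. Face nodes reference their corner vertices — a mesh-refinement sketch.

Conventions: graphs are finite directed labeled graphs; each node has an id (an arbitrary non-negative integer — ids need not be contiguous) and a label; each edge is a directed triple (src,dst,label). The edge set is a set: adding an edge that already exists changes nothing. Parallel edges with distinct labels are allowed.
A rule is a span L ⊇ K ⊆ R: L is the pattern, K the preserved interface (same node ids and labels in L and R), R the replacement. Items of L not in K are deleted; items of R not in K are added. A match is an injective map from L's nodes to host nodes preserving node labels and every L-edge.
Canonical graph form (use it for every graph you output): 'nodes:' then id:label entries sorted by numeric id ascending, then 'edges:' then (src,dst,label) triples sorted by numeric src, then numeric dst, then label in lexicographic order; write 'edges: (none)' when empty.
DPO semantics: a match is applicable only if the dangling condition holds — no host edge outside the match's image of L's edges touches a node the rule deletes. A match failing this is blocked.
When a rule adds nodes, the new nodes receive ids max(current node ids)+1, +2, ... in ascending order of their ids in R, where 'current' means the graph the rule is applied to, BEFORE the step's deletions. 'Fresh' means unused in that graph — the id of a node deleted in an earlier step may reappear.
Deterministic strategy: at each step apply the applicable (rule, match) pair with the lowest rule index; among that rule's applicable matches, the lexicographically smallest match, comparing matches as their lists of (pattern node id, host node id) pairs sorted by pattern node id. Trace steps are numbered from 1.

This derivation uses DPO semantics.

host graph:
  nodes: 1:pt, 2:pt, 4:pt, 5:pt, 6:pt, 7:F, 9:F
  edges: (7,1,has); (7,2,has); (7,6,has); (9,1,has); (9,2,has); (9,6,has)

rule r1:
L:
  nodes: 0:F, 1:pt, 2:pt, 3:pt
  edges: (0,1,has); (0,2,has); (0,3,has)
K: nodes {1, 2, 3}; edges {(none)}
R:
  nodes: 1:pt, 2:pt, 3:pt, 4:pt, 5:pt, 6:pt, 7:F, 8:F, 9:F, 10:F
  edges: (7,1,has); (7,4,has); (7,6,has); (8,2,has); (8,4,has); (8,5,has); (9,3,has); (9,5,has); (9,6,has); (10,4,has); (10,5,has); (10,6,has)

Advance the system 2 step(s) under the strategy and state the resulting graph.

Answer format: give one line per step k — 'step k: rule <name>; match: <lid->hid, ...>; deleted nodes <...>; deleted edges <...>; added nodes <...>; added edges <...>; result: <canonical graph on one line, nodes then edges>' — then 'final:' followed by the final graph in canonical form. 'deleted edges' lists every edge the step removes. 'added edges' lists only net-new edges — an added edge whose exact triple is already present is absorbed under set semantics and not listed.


step 1: rule r1; match: 0->7, 1->1, 2->2, 3->6; deleted nodes 7; deleted edges (7,1,has); (7,2,has); (7,6,has); added nodes 10, 11, 12, 13, 14, 15, 16; added edges (13,1,has); (13,10,has); (13,12,has); (14,2,has); (14,10,has); (14,11,has); (15,6,has); (15,11,has); (15,12,has); (16,10,has); (16,11,has); (16,12,has); result: nodes: 1:pt, 2:pt, 4:pt, 5:pt, 6:pt, 9:F, 10:pt, 11:pt, 12:pt, 13:F, 14:F, 15:F, 16:F edges: (9,1,has); (9,2,has); (9,6,has); (13,1,has); (13,10,has); (13,12,has); (14,2,has); (14,10,has); (14,11,has); (15,6,has); (15,11,has); (15,12,has); (16,10,has); (16,11,has); (16,12,has)
step 2: rule r1; match: 0->9, 1->1, 2->2, 3->6; deleted nodes 9; deleted edges (9,1,has); (9,2,has); (9,6,has); added nodes 17, 18, 19, 20, 21, 22, 23; added edges (20,1,has); (20,17,has); (20,19,has); (21,2,has); (21,17,has); (21,18,has); (22,6,has); (22,18,has); (22,19,has); (23,17,has); (23,18,has); (23,19,has); result: nodes: 1:pt, 2:pt, 4:pt, 5:pt, 6:pt, 10:pt, 11:pt, 12:pt, 13:F, 14:F, 15:F, 16:F, 17:pt, 18:pt, 19:pt, 20:F, 21:F, 22:F, 23:F edges: (13,1,has); (13,10,has); (13,12,has); (14,2,has); (14,10,has); (14,11,has); (15,6,has); (15,11,has); (15,12,has); (16,10,has); (16,11,has); (16,12,has); (20,1,has); (20,17,has); (20,19,has); (21,2,has); (21,17,has); (21,18,has); (22,6,has); (22,18,has); (22,19,has); (23,17,has); (23,18,has); (23,19,has)
final:
nodes: 1:pt, 2:pt, 4:pt, 5:pt, 6:pt, 10:pt, 11:pt, 12:pt, 13:F, 14:F, 15:F, 16:F, 17:pt, 18:pt, 19:pt, 20:F, 21:F, 22:F, 23:F
edges: (13,1,has); (13,10,has); (13,12,has); (14,2,has); (14,10,has); (14,11,has); (15,6,has); (15,11,has); (15,12,has); (16,10,has); (16,11,has); (16,12,has); (20,1,has); (20,17,has); (20,19,has); (21,2,has); (21,17,has); (21,18,has); (22,6,has); (22,18,has); (22,19,has); (23,17,has); (23,18,has); (23,19,has)


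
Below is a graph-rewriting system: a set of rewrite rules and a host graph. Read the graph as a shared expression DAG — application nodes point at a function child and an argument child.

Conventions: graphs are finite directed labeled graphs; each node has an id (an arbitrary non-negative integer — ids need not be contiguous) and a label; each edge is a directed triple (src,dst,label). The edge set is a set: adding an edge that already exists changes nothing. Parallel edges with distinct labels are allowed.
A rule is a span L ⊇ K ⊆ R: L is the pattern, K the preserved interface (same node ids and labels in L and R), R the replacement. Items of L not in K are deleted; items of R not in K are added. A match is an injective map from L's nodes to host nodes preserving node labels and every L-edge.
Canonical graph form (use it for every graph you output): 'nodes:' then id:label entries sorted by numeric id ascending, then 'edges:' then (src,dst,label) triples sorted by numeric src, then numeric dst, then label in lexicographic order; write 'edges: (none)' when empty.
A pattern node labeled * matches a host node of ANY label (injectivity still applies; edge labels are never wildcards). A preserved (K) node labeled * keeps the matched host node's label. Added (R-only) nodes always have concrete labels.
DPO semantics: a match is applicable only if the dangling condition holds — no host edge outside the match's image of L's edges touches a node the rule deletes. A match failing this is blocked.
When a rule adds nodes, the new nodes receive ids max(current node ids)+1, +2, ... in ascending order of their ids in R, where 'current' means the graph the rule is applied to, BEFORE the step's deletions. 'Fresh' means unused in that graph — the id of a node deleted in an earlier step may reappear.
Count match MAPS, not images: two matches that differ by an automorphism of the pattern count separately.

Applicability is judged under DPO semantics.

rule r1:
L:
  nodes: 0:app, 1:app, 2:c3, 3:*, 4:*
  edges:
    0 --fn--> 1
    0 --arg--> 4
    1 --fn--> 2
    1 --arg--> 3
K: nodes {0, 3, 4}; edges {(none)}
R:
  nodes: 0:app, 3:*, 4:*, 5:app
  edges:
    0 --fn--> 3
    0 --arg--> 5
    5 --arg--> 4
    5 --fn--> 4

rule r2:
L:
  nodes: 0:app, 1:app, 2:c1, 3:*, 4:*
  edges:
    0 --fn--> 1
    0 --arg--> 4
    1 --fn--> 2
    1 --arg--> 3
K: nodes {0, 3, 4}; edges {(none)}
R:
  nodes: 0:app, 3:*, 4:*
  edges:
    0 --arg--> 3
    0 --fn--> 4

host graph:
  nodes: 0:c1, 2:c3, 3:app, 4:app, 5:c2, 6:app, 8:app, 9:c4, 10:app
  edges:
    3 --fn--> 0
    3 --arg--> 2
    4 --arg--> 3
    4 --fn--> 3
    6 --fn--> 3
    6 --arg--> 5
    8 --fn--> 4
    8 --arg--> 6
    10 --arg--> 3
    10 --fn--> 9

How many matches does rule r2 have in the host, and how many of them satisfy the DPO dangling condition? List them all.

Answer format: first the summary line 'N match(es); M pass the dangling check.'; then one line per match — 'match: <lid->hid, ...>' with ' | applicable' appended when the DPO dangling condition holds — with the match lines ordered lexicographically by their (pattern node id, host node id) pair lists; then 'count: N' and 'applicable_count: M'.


1 match(es); 0 pass the dangling check.
match: 0->6, 1->3, 2->0, 3->2, 4->5
count: 1
applicable_count: 0


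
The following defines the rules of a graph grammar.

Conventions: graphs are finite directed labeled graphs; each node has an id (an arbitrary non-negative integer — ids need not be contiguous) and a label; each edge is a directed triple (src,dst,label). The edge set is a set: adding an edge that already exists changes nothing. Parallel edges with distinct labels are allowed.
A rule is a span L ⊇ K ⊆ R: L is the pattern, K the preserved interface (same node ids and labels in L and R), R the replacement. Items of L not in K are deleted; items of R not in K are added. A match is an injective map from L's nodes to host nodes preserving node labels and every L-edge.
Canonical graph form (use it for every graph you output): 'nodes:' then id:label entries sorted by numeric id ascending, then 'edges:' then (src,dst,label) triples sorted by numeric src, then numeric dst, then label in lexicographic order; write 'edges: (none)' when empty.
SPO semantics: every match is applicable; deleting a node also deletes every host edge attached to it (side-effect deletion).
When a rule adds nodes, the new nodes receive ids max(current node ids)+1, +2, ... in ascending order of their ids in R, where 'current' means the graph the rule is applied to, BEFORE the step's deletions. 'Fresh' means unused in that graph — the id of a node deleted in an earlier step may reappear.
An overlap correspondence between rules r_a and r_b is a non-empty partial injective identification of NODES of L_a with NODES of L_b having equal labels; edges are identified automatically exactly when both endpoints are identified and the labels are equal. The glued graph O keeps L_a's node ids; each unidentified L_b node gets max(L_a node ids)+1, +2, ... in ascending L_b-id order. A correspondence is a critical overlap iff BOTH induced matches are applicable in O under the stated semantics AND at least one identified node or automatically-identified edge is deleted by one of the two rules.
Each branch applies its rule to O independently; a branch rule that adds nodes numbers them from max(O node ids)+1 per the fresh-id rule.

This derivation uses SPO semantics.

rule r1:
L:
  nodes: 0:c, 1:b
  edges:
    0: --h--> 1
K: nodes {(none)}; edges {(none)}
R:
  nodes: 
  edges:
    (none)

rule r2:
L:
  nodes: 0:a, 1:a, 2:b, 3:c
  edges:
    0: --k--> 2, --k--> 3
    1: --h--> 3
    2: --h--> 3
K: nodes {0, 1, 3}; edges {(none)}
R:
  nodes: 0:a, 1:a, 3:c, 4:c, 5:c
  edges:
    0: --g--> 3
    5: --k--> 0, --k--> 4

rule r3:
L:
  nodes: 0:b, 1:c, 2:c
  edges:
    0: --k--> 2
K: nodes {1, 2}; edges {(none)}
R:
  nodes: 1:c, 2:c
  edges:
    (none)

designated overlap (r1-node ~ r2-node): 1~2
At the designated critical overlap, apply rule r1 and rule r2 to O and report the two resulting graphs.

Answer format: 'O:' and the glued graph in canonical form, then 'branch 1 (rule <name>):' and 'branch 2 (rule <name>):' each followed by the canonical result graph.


O:
nodes: 0:c, 1:b, 2:a, 3:a, 4:c
edges: (0,1,h); (1,4,h); (2,1,k); (2,4,k); (3,4,h)
branch 1 (rule r1):
nodes: 2:a, 3:a, 4:c
edges: (2,4,k); (3,4,h)
branch 2 (rule r2):
nodes: 0:c, 2:a, 3:a, 4:c, 5:c, 6:c
edges: (2,4,g); (6,2,k); (6,5,k)


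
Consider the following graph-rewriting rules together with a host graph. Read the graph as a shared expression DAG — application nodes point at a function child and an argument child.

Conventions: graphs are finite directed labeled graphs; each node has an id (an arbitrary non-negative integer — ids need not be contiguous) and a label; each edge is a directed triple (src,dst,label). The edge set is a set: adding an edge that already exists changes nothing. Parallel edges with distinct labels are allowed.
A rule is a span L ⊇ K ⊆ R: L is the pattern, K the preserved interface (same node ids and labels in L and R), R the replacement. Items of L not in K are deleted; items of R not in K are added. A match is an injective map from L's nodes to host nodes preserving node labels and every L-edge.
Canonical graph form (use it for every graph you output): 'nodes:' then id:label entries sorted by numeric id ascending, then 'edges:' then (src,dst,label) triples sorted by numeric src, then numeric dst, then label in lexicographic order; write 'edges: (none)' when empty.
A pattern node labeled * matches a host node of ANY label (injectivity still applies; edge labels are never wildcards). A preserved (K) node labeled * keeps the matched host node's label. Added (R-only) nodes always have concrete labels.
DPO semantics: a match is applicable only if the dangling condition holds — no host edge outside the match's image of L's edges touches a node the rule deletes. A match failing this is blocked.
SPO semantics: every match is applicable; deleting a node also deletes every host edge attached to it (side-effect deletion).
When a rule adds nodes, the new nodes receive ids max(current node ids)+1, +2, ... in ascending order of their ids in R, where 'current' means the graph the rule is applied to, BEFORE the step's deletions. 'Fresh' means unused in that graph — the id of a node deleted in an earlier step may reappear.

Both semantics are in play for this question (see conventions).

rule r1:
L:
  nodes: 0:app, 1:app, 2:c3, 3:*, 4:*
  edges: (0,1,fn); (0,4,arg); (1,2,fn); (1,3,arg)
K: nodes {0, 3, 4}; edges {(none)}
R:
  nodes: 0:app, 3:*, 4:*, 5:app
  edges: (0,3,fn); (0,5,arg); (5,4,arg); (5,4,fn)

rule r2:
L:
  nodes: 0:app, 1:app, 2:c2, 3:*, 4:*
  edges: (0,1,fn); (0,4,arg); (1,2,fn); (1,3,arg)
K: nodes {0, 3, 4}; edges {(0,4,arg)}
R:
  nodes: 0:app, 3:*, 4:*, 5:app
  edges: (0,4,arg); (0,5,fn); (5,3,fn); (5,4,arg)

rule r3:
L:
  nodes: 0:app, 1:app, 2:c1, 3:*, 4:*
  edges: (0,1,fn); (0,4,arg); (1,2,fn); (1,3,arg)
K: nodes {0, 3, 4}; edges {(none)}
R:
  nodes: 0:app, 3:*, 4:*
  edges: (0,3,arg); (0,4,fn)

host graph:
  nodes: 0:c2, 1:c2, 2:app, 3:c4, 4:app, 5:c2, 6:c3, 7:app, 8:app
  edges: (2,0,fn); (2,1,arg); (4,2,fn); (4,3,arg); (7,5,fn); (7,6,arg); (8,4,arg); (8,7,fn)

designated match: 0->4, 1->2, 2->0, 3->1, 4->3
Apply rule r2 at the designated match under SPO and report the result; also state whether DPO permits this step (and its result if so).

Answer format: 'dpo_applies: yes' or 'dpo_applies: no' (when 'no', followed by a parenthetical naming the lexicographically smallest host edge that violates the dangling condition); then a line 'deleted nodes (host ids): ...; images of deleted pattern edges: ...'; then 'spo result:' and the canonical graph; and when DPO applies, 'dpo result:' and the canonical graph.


dpo_applies: yes
deleted nodes (host ids): 0, 2; images of deleted pattern edges: (2,0,fn); (2,1,arg); (4,2,fn)
spo result:
nodes: 1:c2, 3:c4, 4:app, 5:c2, 6:c3, 7:app, 8:app, 9:app
edges: (4,3,arg); (4,9,fn); (7,5,fn); (7,6,arg); (8,4,arg); (8,7,fn); (9,1,fn); (9,3,arg)
dpo result:
nodes: 1:c2, 3:c4, 4:app, 5:c2, 6:c3, 7:app, 8:app, 9:app
edges: (4,3,arg); (4,9,fn); (7,5,fn); (7,6,arg); (8,4,arg); (8,7,fn); (9,1,fn); (9,3,arg)


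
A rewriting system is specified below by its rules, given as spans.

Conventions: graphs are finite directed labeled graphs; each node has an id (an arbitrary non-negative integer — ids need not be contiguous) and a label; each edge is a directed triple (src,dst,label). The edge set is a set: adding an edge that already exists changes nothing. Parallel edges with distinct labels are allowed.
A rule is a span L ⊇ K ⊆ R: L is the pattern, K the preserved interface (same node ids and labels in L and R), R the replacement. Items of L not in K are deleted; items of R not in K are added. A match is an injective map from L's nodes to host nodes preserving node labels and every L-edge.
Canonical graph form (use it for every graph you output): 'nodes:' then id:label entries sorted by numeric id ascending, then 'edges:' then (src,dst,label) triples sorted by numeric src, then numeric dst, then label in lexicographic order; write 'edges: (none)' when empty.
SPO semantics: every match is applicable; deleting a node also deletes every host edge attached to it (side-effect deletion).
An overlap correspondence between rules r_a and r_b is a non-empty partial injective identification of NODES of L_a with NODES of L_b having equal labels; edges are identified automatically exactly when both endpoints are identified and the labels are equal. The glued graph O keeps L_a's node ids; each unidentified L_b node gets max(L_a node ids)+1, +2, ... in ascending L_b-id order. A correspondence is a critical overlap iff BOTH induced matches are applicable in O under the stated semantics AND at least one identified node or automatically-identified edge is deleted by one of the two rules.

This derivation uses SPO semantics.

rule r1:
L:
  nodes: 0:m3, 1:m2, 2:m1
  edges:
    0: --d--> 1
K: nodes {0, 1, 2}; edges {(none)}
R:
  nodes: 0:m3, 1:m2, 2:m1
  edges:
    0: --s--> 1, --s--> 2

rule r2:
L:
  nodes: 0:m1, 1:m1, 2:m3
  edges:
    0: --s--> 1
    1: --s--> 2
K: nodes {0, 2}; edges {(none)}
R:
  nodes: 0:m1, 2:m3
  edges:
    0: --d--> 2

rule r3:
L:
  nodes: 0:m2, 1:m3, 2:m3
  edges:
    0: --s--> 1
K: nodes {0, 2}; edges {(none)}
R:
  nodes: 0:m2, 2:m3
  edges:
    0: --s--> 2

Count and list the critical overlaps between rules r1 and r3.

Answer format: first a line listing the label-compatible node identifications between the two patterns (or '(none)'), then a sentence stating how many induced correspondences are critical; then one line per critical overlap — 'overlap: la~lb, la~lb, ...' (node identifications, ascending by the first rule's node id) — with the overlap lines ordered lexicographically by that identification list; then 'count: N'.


label-compatible node identifications between L(r1) and L(r3): 0~1, 0~2, 1~0
2 of the induced correspondences are critical overlaps of r1 and r3.
overlap: 0~1
overlap: 0~1, 1~0
count: 2


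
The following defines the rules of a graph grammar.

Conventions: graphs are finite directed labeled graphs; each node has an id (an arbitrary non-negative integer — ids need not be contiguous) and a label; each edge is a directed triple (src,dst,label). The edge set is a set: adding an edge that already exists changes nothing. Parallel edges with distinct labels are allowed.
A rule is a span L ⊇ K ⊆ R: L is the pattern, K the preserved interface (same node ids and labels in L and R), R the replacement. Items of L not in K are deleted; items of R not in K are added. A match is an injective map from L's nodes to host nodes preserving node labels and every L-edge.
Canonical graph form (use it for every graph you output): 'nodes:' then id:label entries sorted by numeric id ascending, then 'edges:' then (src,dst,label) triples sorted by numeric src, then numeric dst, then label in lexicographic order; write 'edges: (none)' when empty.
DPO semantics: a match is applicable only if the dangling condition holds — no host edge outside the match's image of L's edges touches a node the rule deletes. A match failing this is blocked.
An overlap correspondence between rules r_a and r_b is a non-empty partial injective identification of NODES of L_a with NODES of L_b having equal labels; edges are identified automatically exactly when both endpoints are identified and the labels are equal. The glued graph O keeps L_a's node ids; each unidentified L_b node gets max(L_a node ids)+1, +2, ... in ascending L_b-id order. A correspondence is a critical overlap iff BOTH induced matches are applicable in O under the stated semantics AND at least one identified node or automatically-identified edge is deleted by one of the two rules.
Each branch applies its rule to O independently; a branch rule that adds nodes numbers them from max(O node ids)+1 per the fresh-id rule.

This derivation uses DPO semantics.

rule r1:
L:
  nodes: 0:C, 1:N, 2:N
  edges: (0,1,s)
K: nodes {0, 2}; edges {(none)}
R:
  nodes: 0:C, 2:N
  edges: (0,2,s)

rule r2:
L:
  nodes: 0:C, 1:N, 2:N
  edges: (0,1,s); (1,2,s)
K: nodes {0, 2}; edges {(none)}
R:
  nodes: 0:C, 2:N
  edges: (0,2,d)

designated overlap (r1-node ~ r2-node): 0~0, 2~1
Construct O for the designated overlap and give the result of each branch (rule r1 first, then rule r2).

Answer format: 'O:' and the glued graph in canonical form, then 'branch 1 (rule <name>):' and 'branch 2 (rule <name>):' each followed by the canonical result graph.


O:
nodes: 0:C, 1:N, 2:N, 3:N
edges: (0,1,s); (0,2,s); (2,3,s)
branch 1 (rule r1):
nodes: 0:C, 2:N, 3:N
edges: (0,2,s); (2,3,s)
branch 2 (rule r2):
nodes: 0:C, 1:N, 3:N
edges: (0,1,s); (0,3,d)


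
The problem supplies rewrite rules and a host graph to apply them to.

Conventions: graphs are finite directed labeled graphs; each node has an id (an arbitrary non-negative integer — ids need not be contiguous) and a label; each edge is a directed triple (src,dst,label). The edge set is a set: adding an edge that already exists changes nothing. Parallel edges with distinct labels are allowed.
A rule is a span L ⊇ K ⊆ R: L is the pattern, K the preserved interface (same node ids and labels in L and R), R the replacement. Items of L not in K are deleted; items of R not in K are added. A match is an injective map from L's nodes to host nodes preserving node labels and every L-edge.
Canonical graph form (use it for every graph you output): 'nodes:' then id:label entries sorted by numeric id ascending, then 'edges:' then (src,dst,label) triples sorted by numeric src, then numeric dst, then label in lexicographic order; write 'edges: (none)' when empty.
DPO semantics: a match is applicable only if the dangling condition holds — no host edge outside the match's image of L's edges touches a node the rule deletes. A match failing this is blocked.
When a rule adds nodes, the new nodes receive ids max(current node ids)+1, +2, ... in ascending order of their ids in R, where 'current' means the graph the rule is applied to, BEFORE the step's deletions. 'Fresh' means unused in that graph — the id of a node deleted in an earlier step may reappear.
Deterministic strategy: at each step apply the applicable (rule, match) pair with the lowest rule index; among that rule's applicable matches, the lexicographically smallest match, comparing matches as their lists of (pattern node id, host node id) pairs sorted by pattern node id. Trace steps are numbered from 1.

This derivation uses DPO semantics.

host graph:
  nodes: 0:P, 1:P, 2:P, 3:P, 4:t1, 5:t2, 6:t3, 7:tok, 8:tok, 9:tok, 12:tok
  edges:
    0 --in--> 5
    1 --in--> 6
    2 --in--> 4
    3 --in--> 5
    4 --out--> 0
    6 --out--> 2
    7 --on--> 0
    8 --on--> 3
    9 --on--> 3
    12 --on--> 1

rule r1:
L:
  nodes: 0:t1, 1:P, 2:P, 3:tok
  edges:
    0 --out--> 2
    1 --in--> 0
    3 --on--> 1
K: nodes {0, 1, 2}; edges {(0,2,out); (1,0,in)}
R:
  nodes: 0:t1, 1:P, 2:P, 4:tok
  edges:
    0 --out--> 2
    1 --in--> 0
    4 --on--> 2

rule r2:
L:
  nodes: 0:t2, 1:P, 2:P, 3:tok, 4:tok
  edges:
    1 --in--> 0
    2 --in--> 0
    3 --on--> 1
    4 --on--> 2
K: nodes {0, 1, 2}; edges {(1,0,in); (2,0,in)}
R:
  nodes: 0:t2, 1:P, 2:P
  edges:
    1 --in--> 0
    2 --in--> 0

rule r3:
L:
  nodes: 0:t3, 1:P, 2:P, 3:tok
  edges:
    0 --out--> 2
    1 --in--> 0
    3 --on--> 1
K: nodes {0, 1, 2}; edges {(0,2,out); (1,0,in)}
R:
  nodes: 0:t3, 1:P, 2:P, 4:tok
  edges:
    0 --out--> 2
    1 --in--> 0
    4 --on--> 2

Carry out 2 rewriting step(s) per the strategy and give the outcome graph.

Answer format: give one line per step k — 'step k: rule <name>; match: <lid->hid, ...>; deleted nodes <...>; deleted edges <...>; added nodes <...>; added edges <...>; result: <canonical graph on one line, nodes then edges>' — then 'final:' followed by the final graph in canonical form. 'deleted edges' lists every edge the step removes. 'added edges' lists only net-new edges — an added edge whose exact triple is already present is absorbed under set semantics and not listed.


step 1: rule r2; match: 0->5, 1->0, 2->3, 3->7, 4->8; deleted nodes 7, 8; deleted edges (7,0,on); (8,3,on); added nodes (none); added edges (none); result: nodes: 0:P, 1:P, 2:P, 3:P, 4:t1, 5:t2, 6:t3, 9:tok, 12:tok edges: (0,5,in); (1,6,in); (2,4,in); (3,5,in); (4,0,out); (6,2,out); (9,3,on); (12,1,on)
step 2: rule r3; match: 0->6, 1->1, 2->2, 3->12; deleted nodes 12; deleted edges (12,1,on); added nodes 13; added edges (13,2,on); result: nodes: 0:P, 1:P, 2:P, 3:P, 4:t1, 5:t2, 6:t3, 9:tok, 13:tok edges: (0,5,in); (1,6,in); (2,4,in); (3,5,in); (4,0,out); (6,2,out); (9,3,on); (13,2,on)
final:
nodes: 0:P, 1:P, 2:P, 3:P, 4:t1, 5:t2, 6:t3, 9:tok, 13:tok
edges: (0,5,in); (1,6,in); (2,4,in); (3,5,in); (4,0,out); (6,2,out); (9,3,on); (13,2,on)


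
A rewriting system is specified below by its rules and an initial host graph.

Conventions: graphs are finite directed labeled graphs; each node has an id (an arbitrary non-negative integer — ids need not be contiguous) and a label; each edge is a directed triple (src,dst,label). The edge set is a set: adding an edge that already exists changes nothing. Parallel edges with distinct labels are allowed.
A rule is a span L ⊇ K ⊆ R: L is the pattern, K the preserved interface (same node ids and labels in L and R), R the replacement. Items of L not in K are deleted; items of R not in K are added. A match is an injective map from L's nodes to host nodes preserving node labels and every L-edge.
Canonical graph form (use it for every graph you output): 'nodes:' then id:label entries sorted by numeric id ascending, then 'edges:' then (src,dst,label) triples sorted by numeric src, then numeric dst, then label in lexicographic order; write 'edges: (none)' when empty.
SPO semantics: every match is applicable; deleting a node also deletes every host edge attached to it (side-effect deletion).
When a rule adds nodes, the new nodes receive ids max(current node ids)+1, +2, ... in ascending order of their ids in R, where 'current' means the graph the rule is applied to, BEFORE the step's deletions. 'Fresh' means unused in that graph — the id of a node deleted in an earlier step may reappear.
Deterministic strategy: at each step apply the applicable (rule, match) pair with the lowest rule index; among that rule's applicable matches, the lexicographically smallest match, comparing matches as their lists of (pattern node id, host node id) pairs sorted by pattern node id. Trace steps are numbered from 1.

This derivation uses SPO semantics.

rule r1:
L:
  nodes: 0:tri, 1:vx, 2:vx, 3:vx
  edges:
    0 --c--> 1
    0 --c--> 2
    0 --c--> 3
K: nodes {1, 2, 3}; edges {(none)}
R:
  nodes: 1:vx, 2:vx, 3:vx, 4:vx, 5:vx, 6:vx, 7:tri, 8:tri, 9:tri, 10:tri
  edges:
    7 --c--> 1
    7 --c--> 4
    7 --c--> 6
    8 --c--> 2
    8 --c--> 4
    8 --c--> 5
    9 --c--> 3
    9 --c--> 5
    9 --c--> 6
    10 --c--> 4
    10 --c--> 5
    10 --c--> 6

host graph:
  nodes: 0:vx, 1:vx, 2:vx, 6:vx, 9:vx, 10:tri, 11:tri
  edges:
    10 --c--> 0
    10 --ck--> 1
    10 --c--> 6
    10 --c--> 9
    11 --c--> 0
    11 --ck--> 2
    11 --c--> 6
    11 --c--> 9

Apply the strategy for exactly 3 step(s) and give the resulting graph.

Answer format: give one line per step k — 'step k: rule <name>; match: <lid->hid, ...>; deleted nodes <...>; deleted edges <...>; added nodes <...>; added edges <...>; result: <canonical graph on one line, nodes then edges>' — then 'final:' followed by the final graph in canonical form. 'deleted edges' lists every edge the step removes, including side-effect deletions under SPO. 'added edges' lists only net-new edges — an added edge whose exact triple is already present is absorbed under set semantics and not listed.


step 1: rule r1; match: 0->10, 1->0, 2->6, 3->9; deleted nodes 10; deleted edges (10,0,c); (10,1,ck); (10,6,c); (10,9,c); added nodes 12, 13, 14, 15, 16, 17, 18; added edges (15,0,c); (15,12,c); (15,14,c); (16,6,c); (16,12,c); (16,13,c); (17,9,c); (17,13,c); (17,14,c); (18,12,c); (18,13,c); (18,14,c); result: nodes: 0:vx, 1:vx, 2:vx, 6:vx, 9:vx, 11:tri, 12:vx, 13:vx, 14:vx, 15:tri, 16:tri, 17:tri, 18:tri edges: (11,0,c); (11,2,ck); (11,6,c); (11,9,c); (15,0,c); (15,12,c); (15,14,c); (16,6,c); (16,12,c); (16,13,c); (17,9,c); (17,13,c); (17,14,c); (18,12,c); (18,13,c); (18,14,c)
step 2: rule r1; match: 0->11, 1->0, 2->6, 3->9; deleted nodes 11; deleted edges (11,0,c); (11,2,ck); (11,6,c); (11,9,c); added nodes 19, 20, 21, 22, 23, 24, 25; added edges (22,0,c); (22,19,c); (22,21,c); (23,6,c); (23,19,c); (23,20,c); (24,9,c); (24,20,c); (24,21,c); (25,19,c); (25,20,c); (25,21,c); result: nodes: 0:vx, 1:vx, 2:vx, 6:vx, 9:vx, 12:vx, 13:vx, 14:vx, 15:tri, 16:tri, 17:tri, 18:tri, 19:vx, 20:vx, 21:vx, 22:tri, 23:tri, 24:tri, 25:tri edges: (15,0,c); (15,12,c); (15,14,c); (16,6,c); (16,12,c); (16,13,c); (17,9,c); (17,13,c); (17,14,c); (18,12,c); (18,13,c); (18,14,c); (22,0,c); (22,19,c); (22,21,c); (23,6,c); (23,19,c); (23,20,c); (24,9,c); (24,20,c); (24,21,c); (25,19,c); (25,20,c); (25,21,c)
step 3: rule r1; match: 0->15, 1->0, 2->12, 3->14; deleted nodes 15; deleted edges (15,0,c); (15,12,c); (15,14,c); added nodes 26, 27, 28, 29, 30, 31, 32; added edges (29,0,c); (29,26,c); (29,28,c); (30,12,c); (30,26,c); (30,27,c); (31,14,c); (31,27,c); (31,28,c); (32,26,c); (32,27,c); (32,28,c); result: nodes: 0:vx, 1:vx, 2:vx, 6:vx, 9:vx, 12:vx, 13:vx, 14:vx, 16:tri, 17:tri, 18:tri, 19:vx, 20:vx, 21:vx, 22:tri, 23:tri, 24:tri, 25:tri, 26:vx, 27:vx, 28:vx, 29:tri, 30:tri, 31:tri, 32:tri edges: (16,6,c); (16,12,c); (16,13,c); (17,9,c); (17,13,c); (17,14,c); (18,12,c); (18,13,c); (18,14,c); (22,0,c); (22,19,c); (22,21,c); (23,6,c); (23,19,c); (23,20,c); (24,9,c); (24,20,c); (24,21,c); (25,19,c); (25,20,c); (25,21,c); (29,0,c); (29,26,c); (29,28,c); (30,12,c); (30,26,c); (30,27,c); (31,14,c); (31,27,c); (31,28,c); (32,26,c); (32,27,c); (32,28,c)
final:
nodes: 0:vx, 1:vx, 2:vx, 6:vx, 9:vx, 12:vx, 13:vx, 14:vx, 16:tri, 17:tri, 18:tri, 19:vx, 20:vx, 21:vx, 22:tri, 23:tri, 24:tri, 25:tri, 26:vx, 27:vx, 28:vx, 29:tri, 30:tri, 31:tri, 32:tri
edges: (16,6,c); (16,12,c); (16,13,c); (17,9,c); (17,13,c); (17,14,c); (18,12,c); (18,13,c); (18,14,c); (22,0,c); (22,19,c); (22,21,c); (23,6,c); (23,19,c); (23,20,c); (24,9,c); (24,20,c); (24,21,c); (25,19,c); (25,20,c); (25,21,c); (29,0,c); (29,26,c); (29,28,c); (30,12,c); (30,26,c); (30,27,c); (31,14,c); (31,27,c); (31,28,c); (32,26,c); (32,27,c); (32,28,c)


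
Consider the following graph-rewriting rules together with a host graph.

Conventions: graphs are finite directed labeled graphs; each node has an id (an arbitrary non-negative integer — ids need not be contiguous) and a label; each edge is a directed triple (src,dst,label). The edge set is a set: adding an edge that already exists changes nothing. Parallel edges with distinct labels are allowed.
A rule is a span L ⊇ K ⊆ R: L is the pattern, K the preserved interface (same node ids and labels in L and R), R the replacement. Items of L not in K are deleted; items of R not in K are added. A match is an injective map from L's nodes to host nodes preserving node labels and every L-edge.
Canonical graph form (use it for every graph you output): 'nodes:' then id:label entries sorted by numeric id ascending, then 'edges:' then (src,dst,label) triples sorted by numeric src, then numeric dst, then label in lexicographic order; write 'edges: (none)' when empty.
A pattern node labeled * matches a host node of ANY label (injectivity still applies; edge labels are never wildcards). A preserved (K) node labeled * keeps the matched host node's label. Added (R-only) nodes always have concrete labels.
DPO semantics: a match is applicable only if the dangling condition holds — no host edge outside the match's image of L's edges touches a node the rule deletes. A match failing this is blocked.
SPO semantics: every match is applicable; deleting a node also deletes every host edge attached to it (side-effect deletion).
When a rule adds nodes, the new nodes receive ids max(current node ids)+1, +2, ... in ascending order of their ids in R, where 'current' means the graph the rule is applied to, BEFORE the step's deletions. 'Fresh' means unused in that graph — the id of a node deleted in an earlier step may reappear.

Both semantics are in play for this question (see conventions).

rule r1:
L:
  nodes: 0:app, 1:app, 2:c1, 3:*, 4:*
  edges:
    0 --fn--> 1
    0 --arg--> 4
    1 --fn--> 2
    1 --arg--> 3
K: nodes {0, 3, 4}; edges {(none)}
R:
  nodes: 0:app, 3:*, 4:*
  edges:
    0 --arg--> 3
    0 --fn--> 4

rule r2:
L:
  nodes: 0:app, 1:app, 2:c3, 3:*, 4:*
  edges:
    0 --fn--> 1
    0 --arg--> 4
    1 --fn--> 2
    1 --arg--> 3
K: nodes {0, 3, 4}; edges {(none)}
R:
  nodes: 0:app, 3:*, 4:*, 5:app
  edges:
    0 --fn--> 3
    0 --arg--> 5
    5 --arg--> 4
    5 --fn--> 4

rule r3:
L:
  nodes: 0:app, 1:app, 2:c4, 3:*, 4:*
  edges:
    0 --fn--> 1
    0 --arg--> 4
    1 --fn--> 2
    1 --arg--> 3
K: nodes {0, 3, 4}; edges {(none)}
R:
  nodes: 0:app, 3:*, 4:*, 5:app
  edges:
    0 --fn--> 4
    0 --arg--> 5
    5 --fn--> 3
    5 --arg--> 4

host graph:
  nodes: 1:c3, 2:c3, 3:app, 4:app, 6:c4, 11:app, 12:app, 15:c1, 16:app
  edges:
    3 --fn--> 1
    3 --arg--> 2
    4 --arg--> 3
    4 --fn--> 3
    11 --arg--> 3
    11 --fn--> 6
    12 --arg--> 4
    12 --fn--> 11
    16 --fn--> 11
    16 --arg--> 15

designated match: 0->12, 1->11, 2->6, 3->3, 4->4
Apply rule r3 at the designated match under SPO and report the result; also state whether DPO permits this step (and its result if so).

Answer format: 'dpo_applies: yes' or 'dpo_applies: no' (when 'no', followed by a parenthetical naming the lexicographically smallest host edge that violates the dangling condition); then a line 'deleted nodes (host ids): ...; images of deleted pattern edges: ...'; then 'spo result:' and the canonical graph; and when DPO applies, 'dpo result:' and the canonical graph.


dpo_applies: no
(the rule deletes node 11, which keeps host edge (16,11,fn) outside the match image — the dangling condition fails, DPO blocks; SPO proceeds and side-deletes such edges)
deleted nodes (host ids): 6, 11; images of deleted pattern edges: (11,3,arg); (11,6,fn); (12,4,arg); (12,11,fn)
spo result:
nodes: 1:c3, 2:c3, 3:app, 4:app, 12:app, 15:c1, 16:app, 17:app
edges: (3,1,fn); (3,2,arg); (4,3,arg); (4,3,fn); (12,4,fn); (12,17,arg); (16,15,arg); (17,3,fn); (17,4,arg)
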